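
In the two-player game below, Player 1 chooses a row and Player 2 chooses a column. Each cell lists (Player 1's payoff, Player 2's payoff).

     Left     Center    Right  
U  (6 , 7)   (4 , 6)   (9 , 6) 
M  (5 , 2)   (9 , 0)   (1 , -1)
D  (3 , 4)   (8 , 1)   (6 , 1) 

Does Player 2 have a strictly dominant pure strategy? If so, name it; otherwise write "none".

Left

Left vs Center: U: 7>6, M: 2>0, D: 4>1.
Left vs Right: U: 7>6, M: 2>-1, D: 4>1.
Left strictly beats every other strategy against every opponent action, so it is strictly dominant.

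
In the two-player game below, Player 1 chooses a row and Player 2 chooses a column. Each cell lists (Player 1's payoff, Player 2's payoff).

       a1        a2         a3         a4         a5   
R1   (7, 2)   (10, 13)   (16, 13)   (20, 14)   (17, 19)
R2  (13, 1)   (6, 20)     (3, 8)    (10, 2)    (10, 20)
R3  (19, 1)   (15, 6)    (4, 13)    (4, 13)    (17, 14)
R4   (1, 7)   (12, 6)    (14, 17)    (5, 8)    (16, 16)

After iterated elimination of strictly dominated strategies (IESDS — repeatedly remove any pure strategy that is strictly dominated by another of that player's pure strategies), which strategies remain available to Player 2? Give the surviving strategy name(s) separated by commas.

a5

Column a1 is eliminated: a3 beats it against every remaining row (R1: 13>2, R2: 8>1, R3: 13>1, R4: 17>7).
Player 1's strategy R2 is strictly dominated by R1 (a2: 10>6, a3: 16>3, a4: 20>10, a5: 17>10) and is removed.
Column a2 is eliminated: a4 beats it against every remaining row (R1: 14>13, R3: 13>6, R4: 8>6).
Row R4 is eliminated: R1 beats it against every remaining column (a3: 16>14, a4: 20>5, a5: 17>16).
Column a3 is eliminated: a5 beats it against every remaining row (R1: 19>13, R3: 14>13).
Column a4 is eliminated: a5 beats it against every remaining row (R1: 19>14, R3: 14>13).
Among the remaining strategies, none is strictly dominated by another pure strategy of the same player, so the elimination stops.
Surviving strategies — Player 1: {R1, R3}; Player 2: {a5}.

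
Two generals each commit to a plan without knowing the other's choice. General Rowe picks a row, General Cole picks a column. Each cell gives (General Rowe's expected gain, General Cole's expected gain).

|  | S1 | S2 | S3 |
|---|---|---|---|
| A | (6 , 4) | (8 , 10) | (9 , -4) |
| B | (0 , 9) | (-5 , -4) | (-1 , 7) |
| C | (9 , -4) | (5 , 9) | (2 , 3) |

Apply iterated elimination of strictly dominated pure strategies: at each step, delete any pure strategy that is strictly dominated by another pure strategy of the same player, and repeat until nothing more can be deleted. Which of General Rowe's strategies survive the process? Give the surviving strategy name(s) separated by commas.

General Rowe's strategy B is strictly dominated by A (S1: 6>0, S2: 8>-5, S3: 9>-1) and is removed.
Column S1 is eliminated: S2 beats it against every remaining row (A: 10>4, C: 9>-4).
Row C is eliminated: A beats it against every remaining column (S2: 8>5, S3: 9>2).
General Cole's strategy S3 is strictly dominated by S2 (A: 10>-4) and is removed.
Among the remaining strategies, none is strictly dominated by another pure strategy of the same player, so the elimination stops.
Surviving strategies — General Rowe: {A}; General Cole: {S2}.

A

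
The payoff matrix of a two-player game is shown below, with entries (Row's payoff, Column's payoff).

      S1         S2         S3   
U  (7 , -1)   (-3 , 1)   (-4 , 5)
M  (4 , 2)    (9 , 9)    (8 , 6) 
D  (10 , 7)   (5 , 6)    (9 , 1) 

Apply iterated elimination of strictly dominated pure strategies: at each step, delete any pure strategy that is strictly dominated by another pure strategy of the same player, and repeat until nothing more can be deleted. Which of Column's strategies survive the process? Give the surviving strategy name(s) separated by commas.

Row's strategy U is strictly dominated by D (S1: 10>7, S2: 5>-3, S3: 9>-4) and is removed.
Column's strategy S3 is strictly dominated by S2 (M: 9>6, D: 6>1) and is removed.
Among the remaining strategies, none is strictly dominated by another pure strategy of the same player, so the elimination stops.
Surviving strategies — Row: {M, D}; Column: {S1, S2}.

S1, S2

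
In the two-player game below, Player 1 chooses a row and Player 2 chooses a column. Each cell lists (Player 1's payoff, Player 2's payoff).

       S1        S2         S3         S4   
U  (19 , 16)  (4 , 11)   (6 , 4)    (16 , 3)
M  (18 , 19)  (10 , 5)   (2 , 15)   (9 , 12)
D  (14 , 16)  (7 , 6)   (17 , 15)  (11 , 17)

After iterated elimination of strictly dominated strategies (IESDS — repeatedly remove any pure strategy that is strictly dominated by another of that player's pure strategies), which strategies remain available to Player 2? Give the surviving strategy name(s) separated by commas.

For Player 2, S1 strictly dominates S2 on the remaining rows (U: 16>11, M: 19>5, D: 16>6); eliminate S2.
Player 1's strategy M is strictly dominated by U (S1: 19>18, S3: 6>2, S4: 16>9) and is removed.
Player 2's strategy S3 is strictly dominated by S1 (U: 16>4, D: 16>15) and is removed.
For Player 1, U strictly dominates D on the remaining columns (S1: 19>14, S4: 16>11); eliminate D.
Player 2's strategy S4 is strictly dominated by S1 (U: 16>3) and is removed.
Among the remaining strategies, none is strictly dominated by another pure strategy of the same player, so the elimination stops.
Surviving strategies — Player 1: {U}; Player 2: {S1}.

S1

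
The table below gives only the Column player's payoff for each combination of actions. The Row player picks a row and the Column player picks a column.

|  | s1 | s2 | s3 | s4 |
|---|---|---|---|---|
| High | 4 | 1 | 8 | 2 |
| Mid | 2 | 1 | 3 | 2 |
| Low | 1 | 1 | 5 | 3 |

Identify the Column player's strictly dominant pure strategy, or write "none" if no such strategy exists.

s3 vs s1: High: 8>4, Mid: 3>2, Low: 5>1.
s3 vs s2: High: 8>1, Mid: 3>1, Low: 5>1.
s3 vs s4: High: 8>2, Mid: 3>2, Low: 5>3.
s3 strictly beats every other strategy against every opponent action, so it is strictly dominant.

s3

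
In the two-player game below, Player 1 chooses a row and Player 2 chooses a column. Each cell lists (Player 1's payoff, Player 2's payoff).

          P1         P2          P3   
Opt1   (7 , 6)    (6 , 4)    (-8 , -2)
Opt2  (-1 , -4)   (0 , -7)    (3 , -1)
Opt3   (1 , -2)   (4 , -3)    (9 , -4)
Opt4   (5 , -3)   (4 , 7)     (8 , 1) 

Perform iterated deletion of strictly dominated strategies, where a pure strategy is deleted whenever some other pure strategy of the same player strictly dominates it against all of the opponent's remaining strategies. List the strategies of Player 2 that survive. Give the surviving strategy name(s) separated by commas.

P1

Player 1's strategy Opt2 is strictly dominated by Opt3 (P1: 1>-1, P2: 4>0, P3: 9>3) and is removed.
Player 2's strategy P3 is strictly dominated by P2 (Opt1: 4>-2, Opt3: -3>-4, Opt4: 7>1) and is removed.
Player 1's strategy Opt3 is strictly dominated by Opt1 (P1: 7>1, P2: 6>4) and is removed.
For Player 1, Opt1 strictly dominates Opt4 on the remaining columns (P1: 7>5, P2: 6>4); eliminate Opt4.
For Player 2, P1 strictly dominates P2 on the remaining rows (Opt1: 6>4); eliminate P2.
Among the remaining strategies, none is strictly dominated by another pure strategy of the same player, so the elimination stops.
Surviving strategies — Player 1: {Opt1}; Player 2: {P1}.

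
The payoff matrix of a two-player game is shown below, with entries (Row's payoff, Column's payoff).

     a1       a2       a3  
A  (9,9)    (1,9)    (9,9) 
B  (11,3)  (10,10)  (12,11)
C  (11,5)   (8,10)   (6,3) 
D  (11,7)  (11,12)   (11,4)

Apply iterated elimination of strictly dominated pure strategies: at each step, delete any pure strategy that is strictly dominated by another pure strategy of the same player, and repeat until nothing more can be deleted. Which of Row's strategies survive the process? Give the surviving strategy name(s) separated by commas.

For Row, B strictly dominates A on the remaining columns (a1: 11>9, a2: 10>1, a3: 12>9); eliminate A.
Column's strategy a1 is strictly dominated by a2 (B: 10>3, C: 10>5, D: 12>7) and is removed.
Row C is eliminated: B beats it against every remaining column (a2: 10>8, a3: 12>6).
Among the remaining strategies, none is strictly dominated by another pure strategy of the same player, so the elimination stops.
Surviving strategies — Row: {B, D}; Column: {a2, a3}.

B, D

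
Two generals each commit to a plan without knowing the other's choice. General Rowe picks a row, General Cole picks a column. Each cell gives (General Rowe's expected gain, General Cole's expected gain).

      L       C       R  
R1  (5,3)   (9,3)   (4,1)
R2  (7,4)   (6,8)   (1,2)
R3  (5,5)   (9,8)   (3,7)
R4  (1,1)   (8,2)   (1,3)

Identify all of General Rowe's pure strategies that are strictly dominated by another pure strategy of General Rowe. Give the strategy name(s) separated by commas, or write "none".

R1: no other strategy beats it everywhere (R2 at C (9>6); R3 at L (5=5); R4 at L (5>1)).
Nothing dominates R2: R1 at L (7>5); R3 at L (7>5); R4 at L (7>1).
Nothing dominates R3: R1 at L (5=5); R2 at C (9>6); R4 at L (5>1).
R4: dominated, since R1 does at least as well everywhere (L: 5>1, C: 9>8, R: 4>1).

R4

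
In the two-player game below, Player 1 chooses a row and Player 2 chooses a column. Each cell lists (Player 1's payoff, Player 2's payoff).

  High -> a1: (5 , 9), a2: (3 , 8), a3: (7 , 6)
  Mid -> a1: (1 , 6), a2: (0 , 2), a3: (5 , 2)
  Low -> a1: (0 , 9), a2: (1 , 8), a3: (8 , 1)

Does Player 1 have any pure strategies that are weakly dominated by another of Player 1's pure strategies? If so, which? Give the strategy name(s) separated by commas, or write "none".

Mid

High is not dominated — it holds its own against Mid at a1 (5>1); Low at a1 (5>0).
Mid: dominated, since High does at least as well everywhere (a1: 5>1, a2: 3>0, a3: 7>5).
Nothing dominates Low: High at a3 (8>7); Mid at a2 (1>0).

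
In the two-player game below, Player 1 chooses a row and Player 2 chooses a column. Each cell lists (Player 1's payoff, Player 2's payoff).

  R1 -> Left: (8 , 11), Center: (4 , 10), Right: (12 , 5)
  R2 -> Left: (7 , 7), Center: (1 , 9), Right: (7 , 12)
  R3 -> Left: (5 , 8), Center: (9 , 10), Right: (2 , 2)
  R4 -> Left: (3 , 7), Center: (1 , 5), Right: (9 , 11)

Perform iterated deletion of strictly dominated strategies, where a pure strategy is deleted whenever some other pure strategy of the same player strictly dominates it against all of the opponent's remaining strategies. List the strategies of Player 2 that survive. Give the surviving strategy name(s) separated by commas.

Left, Center

Player 1's strategy R2 is strictly dominated by R1 (Left: 8>7, Center: 4>1, Right: 12>7) and is removed.
Row R4 is eliminated: R1 beats it against every remaining column (Left: 8>3, Center: 4>1, Right: 12>9).
For Player 2, Left strictly dominates Right on the remaining rows (R1: 11>5, R3: 8>2); eliminate Right.
Among the remaining strategies, none is strictly dominated by another pure strategy of the same player, so the elimination stops.
Surviving strategies — Player 1: {R1, R3}; Player 2: {Left, Center}.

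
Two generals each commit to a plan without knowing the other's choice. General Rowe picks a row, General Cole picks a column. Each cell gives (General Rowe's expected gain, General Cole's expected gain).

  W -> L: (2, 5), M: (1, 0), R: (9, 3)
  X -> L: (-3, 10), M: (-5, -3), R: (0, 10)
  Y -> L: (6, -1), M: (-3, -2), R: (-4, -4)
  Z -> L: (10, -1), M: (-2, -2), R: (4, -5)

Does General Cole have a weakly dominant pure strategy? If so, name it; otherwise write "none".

L vs M: W: 5>0, X: 10>-3, Y: -1>-2, Z: -1>-2.
L vs R: W: 5>3, X: 10=10, Y: -1>-4, Z: -1>-5.
L is at least as good as every other strategy against every opponent action, so it is weakly dominant.

L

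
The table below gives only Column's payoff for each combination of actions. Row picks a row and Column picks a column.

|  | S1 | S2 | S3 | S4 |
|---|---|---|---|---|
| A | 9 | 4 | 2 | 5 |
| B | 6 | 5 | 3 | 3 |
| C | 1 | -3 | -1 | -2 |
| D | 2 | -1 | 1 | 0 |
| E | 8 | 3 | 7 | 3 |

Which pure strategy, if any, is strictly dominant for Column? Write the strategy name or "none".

S1 vs S2: A: 9>4, B: 6>5, C: 1>-3, D: 2>-1, E: 8>3.
S1 vs S3: A: 9>2, B: 6>3, C: 1>-1, D: 2>1, E: 8>7.
S1 vs S4: A: 9>5, B: 6>3, C: 1>-2, D: 2>0, E: 8>3.
S1 strictly beats every other strategy against every opponent action, so it is strictly dominant.

S1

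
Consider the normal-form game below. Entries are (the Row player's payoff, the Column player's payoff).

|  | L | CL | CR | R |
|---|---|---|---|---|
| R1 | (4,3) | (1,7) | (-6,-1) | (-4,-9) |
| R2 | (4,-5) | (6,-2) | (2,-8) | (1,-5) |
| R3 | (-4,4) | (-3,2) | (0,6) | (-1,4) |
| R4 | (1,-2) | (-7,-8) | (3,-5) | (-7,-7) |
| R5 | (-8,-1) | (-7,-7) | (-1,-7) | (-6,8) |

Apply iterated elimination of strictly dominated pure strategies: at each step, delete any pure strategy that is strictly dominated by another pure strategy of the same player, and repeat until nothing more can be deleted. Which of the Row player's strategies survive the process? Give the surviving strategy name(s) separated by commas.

R2

The Row player's strategy R3 is strictly dominated by R2 (L: 4>-4, CL: 6>-3, CR: 2>0, R: 1>-1) and is removed.
For the Row player, R2 strictly dominates R5 on the remaining columns (L: 4>-8, CL: 6>-7, CR: 2>-1, R: 1>-6); eliminate R5.
The Column player's strategy CR is strictly dominated by L (R1: 3>-1, R2: -5>-8, R4: -2>-5) and is removed.
For the Row player, R1 strictly dominates R4 on the remaining columns (L: 4>1, CL: 1>-7, R: -4>-7); eliminate R4.
Column L is eliminated: CL beats it against every remaining row (R1: 7>3, R2: -2>-5).
For the Row player, R2 strictly dominates R1 on the remaining columns (CL: 6>1, R: 1>-4); eliminate R1.
For the Column player, CL strictly dominates R on the remaining rows (R2: -2>-5); eliminate R.
Among the remaining strategies, none is strictly dominated by another pure strategy of the same player, so the elimination stops.
Surviving strategies — the Row player: {R2}; the Column player: {CL}.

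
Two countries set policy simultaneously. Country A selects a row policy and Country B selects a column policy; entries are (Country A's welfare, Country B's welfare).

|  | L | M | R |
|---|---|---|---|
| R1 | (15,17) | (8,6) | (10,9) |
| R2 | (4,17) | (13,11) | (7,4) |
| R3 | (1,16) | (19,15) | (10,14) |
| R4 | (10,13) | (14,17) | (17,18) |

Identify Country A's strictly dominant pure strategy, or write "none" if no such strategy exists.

none

R1 fails to dominate R2 at M (8<13).
R2 fails to dominate R1 at L (4<15).
R3 fails to dominate R1 at L (1<15).
R4 fails to dominate R1 at L (10<15).
No single strategy dominates all the others.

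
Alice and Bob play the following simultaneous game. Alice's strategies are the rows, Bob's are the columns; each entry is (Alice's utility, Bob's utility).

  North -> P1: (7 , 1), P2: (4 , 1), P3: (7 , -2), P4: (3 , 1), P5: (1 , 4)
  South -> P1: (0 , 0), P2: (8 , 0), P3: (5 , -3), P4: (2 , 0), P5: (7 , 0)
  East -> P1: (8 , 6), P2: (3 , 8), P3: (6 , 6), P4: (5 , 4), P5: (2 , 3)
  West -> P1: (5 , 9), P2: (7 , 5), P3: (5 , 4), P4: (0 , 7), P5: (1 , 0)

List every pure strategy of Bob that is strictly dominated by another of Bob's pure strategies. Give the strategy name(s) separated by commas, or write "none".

P3

P1: no other strategy beats it everywhere (P2 at North (1=1); P3 at North (1>-2); P4 at North (1=1); P5 at South (0=0)).
P2: no other strategy beats it everywhere (P1 at North (1=1); P3 at North (1>-2); P4 at North (1=1); P5 at South (0=0)).
P3: dominated, since P2 does at least as well everywhere (North: 1>-2, South: 0>-3, East: 8>6, West: 5>4).
Nothing dominates P4: P1 at North (1=1); P2 at North (1=1); P3 at North (1>-2); P5 at South (0=0).
P5 is not dominated — it holds its own against P1 at North (4>1); P2 at North (4>1); P3 at North (4>-2); P4 at North (4>1).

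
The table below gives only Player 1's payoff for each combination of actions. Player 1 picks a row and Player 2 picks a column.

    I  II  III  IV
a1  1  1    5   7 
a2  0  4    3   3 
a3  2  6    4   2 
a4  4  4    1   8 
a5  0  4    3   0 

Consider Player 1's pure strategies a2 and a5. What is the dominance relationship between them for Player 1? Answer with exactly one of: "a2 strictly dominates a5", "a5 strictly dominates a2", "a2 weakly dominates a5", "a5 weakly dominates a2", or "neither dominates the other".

a2 weakly dominates a5

Compare a2 to a5 across each opponent action: I: 0=0, II: 4=4, III: 3=3, IV: 3>0.
a2 is at least as good everywhere and strictly better somewhere (tied only at I, II, III), so a2 weakly but not strictly dominates a5.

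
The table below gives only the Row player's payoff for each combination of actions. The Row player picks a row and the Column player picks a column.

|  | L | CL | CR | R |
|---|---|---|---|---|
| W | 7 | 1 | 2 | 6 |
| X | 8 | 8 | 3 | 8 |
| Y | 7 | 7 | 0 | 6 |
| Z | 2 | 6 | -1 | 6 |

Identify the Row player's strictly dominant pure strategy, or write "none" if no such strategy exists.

X

X vs W: L: 8>7, CL: 8>1, CR: 3>2, R: 8>6.
X vs Y: L: 8>7, CL: 8>7, CR: 3>0, R: 8>6.
X vs Z: L: 8>2, CL: 8>6, CR: 3>-1, R: 8>6.
X strictly beats every other strategy against every opponent action, so it is strictly dominant.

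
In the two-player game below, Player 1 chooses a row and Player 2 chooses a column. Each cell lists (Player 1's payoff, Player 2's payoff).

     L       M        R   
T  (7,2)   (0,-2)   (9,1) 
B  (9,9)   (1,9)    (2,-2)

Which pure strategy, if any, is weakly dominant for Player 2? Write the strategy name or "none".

L vs M: T: 2>-2, B: 9=9.
L vs R: T: 2>1, B: 9>-2.
L is at least as good as every other strategy against every opponent action, so it is weakly dominant.

L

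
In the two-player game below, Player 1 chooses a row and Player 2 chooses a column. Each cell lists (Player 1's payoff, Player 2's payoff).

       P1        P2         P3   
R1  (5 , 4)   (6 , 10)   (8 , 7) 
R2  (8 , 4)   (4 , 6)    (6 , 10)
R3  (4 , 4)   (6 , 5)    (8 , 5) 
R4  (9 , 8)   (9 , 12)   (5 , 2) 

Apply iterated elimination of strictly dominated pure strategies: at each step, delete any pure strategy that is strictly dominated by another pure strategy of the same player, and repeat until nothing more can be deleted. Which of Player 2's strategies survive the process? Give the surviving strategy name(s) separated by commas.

P2, P3

Column P1 is eliminated: P2 beats it against every remaining row (R1: 10>4, R2: 6>4, R3: 5>4, R4: 12>8).
For Player 1, R1 strictly dominates R2 on the remaining columns (P2: 6>4, P3: 8>6); eliminate R2.
Among the remaining strategies, none is strictly dominated by another pure strategy of the same player, so the elimination stops.
Surviving strategies — Player 1: {R1, R3, R4}; Player 2: {P2, P3}.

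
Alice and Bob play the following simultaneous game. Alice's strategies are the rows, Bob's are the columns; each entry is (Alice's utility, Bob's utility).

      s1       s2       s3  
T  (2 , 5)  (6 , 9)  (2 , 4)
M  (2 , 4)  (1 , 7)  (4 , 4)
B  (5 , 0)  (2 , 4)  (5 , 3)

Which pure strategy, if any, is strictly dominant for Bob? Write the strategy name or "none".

s2

s2 vs s1: T: 9>5, M: 7>4, B: 4>0.
s2 vs s3: T: 9>4, M: 7>4, B: 4>3.
s2 strictly beats every other strategy against every opponent action, so it is strictly dominant.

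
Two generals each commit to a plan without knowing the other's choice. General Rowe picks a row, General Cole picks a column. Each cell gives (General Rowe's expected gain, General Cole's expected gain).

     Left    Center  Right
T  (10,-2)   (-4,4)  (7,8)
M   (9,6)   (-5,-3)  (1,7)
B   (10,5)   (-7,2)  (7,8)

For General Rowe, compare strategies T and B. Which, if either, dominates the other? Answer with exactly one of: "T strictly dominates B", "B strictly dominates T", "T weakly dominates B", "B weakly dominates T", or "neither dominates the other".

T weakly dominates B

Compare T to B across each opponent action: Left: 10=10, Center: -4>-7, Right: 7=7.
T is at least as good everywhere and strictly better somewhere (tied only at Left, Right), so T weakly but not strictly dominates B.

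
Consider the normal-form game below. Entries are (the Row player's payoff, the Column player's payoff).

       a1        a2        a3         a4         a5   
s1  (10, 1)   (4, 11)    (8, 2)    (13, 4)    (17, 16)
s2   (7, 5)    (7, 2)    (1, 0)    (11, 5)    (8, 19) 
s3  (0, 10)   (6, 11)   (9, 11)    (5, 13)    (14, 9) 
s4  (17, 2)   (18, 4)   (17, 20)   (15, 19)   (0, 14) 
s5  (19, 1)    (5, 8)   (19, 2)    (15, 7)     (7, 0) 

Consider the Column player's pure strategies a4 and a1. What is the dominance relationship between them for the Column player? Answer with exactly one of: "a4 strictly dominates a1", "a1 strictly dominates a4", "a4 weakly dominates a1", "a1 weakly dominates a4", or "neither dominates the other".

a4's payoffs vs a1's, by the Row player's action — s1: 4>1, s2: 5=5, s3: 13>10, s4: 19>2, s5: 7>1.
a4 is at least as good everywhere and strictly better somewhere (tied only at s2), so a4 weakly but not strictly dominates a1.

a4 weakly dominates a1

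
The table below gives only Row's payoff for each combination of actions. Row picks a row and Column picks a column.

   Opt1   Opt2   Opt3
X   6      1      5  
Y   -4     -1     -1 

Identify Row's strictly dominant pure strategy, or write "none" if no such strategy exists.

X vs Y: Opt1: 6>-4, Opt2: 1>-1, Opt3: 5>-1.
X strictly beats every other strategy against every opponent action, so it is strictly dominant.

X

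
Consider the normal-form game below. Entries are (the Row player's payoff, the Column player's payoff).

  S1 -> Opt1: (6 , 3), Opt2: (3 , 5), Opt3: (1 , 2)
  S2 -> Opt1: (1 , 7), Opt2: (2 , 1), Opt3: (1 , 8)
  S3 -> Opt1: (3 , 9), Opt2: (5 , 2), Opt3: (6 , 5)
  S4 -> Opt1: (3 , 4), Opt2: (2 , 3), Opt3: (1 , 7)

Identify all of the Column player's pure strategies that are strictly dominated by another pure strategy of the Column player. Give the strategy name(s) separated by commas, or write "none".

none

Nothing dominates Opt1: Opt2 at S2 (7>1); Opt3 at S1 (3>2).
Opt2 is not dominated — it holds its own against Opt1 at S1 (5>3); Opt3 at S1 (5>2).
Opt3 is not dominated — it holds its own against Opt1 at S2 (8>7); Opt2 at S2 (8>1).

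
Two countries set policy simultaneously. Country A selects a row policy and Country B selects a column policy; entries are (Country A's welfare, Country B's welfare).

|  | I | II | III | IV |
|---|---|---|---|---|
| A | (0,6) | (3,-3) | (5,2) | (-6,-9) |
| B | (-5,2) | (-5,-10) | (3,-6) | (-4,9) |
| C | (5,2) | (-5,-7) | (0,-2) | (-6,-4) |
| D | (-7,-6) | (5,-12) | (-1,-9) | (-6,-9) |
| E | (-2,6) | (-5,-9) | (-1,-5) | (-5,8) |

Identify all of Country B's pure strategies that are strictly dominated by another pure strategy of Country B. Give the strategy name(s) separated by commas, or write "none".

II, III

Nothing dominates I: II at A (6>-3); III at A (6>2); IV at A (6>-9).
I strictly dominates II — A: 6>-3, B: 2>-10, C: 2>-7, D: -6>-12, E: 6>-9.
I strictly dominates III — A: 6>2, B: 2>-6, C: 2>-2, D: -6>-9, E: 6>-5.
Nothing dominates IV: I at B (9>2); II at B (9>-10); III at B (9>-6).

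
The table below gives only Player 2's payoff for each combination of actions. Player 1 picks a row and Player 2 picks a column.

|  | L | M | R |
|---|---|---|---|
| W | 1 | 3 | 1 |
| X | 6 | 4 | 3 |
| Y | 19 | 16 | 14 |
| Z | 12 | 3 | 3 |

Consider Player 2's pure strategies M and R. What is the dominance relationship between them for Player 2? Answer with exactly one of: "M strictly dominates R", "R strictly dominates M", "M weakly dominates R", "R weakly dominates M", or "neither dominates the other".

M weakly dominates R

M's payoffs vs R's, by Player 1's action — W: 3>1, X: 4>3, Y: 16>14, Z: 3=3.
M is at least as good everywhere and strictly better somewhere (tied only at Z), so M weakly but not strictly dominates R.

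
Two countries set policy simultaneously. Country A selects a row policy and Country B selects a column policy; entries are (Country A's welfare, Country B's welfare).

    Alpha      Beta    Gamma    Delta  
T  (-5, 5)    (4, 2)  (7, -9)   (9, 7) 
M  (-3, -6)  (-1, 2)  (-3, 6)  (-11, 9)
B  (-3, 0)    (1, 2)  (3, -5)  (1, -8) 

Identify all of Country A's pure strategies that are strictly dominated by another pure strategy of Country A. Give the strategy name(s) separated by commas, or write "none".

T is not dominated — it holds its own against M at Beta (4>-1); B at Beta (4>1).
M: no other strategy beats it everywhere (T at Alpha (-3>-5); B at Alpha (-3=-3)).
B: no other strategy beats it everywhere (T at Alpha (-3>-5); M at Alpha (-3=-3)).

none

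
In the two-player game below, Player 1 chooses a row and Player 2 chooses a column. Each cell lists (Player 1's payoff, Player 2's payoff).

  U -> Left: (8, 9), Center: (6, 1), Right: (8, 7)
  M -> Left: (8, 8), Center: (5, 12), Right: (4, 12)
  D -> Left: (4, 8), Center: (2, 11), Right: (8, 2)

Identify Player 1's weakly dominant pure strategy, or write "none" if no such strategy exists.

U vs M: Left: 8=8, Center: 6>5, Right: 8>4.
U vs D: Left: 8>4, Center: 6>2, Right: 8=8.
U is at least as good as every other strategy against every opponent action, so it is weakly dominant.

U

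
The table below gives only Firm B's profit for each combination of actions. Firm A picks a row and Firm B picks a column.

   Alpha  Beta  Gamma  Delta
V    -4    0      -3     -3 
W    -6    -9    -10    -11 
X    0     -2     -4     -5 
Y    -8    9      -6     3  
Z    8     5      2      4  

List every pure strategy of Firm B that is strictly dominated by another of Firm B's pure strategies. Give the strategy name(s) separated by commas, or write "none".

Nothing dominates Alpha: Beta at W (-6>-9); Gamma at W (-6>-10); Delta at W (-6>-11).
Beta is not dominated — it holds its own against Alpha at V (0>-4); Gamma at V (0>-3); Delta at V (0>-3).
Beta strictly dominates Gamma — V: 0>-3, W: -9>-10, X: -2>-4, Y: 9>-6, Z: 5>2.
Delta: dominated, since Beta does at least as well everywhere (V: 0>-3, W: -9>-11, X: -2>-5, Y: 9>3, Z: 5>4).

Gamma, Delta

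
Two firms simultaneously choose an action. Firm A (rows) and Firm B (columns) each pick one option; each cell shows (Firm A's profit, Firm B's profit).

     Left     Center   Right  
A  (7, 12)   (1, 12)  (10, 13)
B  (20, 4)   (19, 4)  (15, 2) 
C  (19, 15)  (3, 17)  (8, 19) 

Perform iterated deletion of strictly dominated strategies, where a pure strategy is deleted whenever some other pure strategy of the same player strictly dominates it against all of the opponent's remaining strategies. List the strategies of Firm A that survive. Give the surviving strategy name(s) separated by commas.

B

Row A is eliminated: B beats it against every remaining column (Left: 20>7, Center: 19>1, Right: 15>10).
Row C is eliminated: B beats it against every remaining column (Left: 20>19, Center: 19>3, Right: 15>8).
For Firm B, Left strictly dominates Right on the remaining rows (B: 4>2); eliminate Right.
Among the remaining strategies, none is strictly dominated by another pure strategy of the same player, so the elimination stops.
Surviving strategies — Firm A: {B}; Firm B: {Left, Center}.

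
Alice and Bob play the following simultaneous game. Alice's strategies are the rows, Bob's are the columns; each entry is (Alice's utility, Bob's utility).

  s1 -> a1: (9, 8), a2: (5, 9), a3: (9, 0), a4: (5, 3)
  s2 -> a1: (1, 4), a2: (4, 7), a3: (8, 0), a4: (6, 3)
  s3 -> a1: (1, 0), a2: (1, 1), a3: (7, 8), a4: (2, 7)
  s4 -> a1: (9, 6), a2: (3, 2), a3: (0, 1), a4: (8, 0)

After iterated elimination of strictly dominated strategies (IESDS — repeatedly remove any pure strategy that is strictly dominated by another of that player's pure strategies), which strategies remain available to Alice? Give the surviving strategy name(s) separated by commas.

Alice's strategy s3 is strictly dominated by s1 (a1: 9>1, a2: 5>1, a3: 9>7, a4: 5>2) and is removed.
Bob's strategy a3 is strictly dominated by a1 (s1: 8>0, s2: 4>0, s4: 6>1) and is removed.
For Bob, a1 strictly dominates a4 on the remaining rows (s1: 8>3, s2: 4>3, s4: 6>0); eliminate a4.
Row s2 is eliminated: s1 beats it against every remaining column (a1: 9>1, a2: 5>4).
Among the remaining strategies, none is strictly dominated by another pure strategy of the same player, so the elimination stops.
Surviving strategies — Alice: {s1, s4}; Bob: {a1, a2}.

s1, s4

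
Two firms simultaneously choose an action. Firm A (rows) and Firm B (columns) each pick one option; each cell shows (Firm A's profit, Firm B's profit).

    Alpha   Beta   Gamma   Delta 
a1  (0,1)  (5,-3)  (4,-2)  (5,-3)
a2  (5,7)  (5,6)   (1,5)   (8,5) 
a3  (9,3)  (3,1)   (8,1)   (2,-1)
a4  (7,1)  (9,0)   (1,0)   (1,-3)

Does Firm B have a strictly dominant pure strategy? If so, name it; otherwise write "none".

Alpha

Alpha vs Beta: a1: 1>-3, a2: 7>6, a3: 3>1, a4: 1>0.
Alpha vs Gamma: a1: 1>-2, a2: 7>5, a3: 3>1, a4: 1>0.
Alpha vs Delta: a1: 1>-3, a2: 7>5, a3: 3>-1, a4: 1>-3.
Alpha strictly beats every other strategy against every opponent action, so it is strictly dominant.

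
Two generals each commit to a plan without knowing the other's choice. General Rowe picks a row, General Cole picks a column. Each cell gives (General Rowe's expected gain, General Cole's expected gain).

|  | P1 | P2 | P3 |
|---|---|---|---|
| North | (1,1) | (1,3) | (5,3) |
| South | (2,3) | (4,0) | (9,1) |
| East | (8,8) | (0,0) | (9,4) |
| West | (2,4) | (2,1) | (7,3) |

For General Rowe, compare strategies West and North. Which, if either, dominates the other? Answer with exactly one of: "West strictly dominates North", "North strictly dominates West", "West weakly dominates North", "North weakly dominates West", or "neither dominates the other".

West strictly dominates North

West's payoffs vs North's, by General Cole's action — P1: 2>1, P2: 2>1, P3: 7>5.
West gives a strictly higher payoff against each opponent action, so West strictly dominates North.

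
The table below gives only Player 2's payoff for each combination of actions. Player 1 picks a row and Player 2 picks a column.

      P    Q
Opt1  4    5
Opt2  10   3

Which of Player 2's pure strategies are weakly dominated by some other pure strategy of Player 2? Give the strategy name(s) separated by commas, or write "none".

none

P: no other strategy beats it everywhere (Q at Opt2 (10>3)).
Q is not dominated — it holds its own against P at Opt1 (5>4).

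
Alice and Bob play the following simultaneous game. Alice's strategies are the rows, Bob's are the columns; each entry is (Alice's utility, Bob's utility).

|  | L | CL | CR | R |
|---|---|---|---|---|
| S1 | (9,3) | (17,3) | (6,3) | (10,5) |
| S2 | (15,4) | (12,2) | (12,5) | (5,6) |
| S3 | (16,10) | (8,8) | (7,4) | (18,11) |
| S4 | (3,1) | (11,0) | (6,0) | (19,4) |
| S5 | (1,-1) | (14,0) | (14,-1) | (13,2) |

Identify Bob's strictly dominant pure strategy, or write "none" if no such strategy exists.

R vs L: S1: 5>3, S2: 6>4, S3: 11>10, S4: 4>1, S5: 2>-1.
R vs CL: S1: 5>3, S2: 6>2, S3: 11>8, S4: 4>0, S5: 2>0.
R vs CR: S1: 5>3, S2: 6>5, S3: 11>4, S4: 4>0, S5: 2>-1.
R strictly beats every other strategy against every opponent action, so it is strictly dominant.

R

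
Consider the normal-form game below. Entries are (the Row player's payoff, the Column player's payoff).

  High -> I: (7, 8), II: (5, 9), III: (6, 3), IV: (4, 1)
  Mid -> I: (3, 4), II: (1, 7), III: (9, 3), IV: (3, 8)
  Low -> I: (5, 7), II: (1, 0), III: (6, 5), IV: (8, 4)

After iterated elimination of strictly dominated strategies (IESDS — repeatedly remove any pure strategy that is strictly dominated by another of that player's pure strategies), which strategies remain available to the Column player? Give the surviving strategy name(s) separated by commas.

II

Column III is eliminated: I beats it against every remaining row (High: 8>3, Mid: 4>3, Low: 7>5).
The Row player's strategy Mid is strictly dominated by High (I: 7>3, II: 5>1, IV: 4>3) and is removed.
The Column player's strategy IV is strictly dominated by I (High: 8>1, Low: 7>4) and is removed.
The Row player's strategy Low is strictly dominated by High (I: 7>5, II: 5>1) and is removed.
The Column player's strategy I is strictly dominated by II (High: 9>8) and is removed.
Among the remaining strategies, none is strictly dominated by another pure strategy of the same player, so the elimination stops.
Surviving strategies — the Row player: {High}; the Column player: {II}.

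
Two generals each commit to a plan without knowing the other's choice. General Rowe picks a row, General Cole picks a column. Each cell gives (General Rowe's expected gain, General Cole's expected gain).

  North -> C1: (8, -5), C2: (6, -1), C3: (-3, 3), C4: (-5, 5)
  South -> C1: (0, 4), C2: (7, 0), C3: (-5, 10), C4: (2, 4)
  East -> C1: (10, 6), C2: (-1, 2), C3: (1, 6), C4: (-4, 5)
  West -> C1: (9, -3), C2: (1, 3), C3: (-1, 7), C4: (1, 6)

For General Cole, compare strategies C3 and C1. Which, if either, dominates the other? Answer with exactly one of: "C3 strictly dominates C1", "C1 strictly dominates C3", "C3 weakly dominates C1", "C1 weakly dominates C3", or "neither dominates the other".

C3 weakly dominates C1

C3's payoffs vs C1's, by General Rowe's action — North: 3>-5, South: 10>4, East: 6=6, West: 7>-3.
C3 is at least as good everywhere and strictly better somewhere (tied only at East), so C3 weakly but not strictly dominates C1.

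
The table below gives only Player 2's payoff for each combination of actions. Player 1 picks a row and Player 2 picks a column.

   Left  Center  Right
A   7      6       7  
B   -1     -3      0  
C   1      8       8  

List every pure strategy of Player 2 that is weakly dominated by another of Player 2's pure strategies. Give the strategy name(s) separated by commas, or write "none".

Left, Center

Left: dominated, since Right does at least as well everywhere (A: 7=7, B: 0>-1, C: 8>1).
Center: dominated, since Right does at least as well everywhere (A: 7>6, B: 0>-3, C: 8=8).
Nothing dominates Right: Left at B (0>-1); Center at A (7>6).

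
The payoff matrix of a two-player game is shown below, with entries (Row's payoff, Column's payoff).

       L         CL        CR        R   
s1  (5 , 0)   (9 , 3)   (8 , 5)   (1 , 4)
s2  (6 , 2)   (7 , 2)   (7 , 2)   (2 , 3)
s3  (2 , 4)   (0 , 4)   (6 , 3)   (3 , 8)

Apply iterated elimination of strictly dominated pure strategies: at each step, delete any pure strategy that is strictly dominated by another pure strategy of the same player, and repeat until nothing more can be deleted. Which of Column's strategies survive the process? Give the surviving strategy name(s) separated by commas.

CR, R

For Column, R strictly dominates L on the remaining rows (s1: 4>0, s2: 3>2, s3: 8>4); eliminate L.
Column CL is eliminated: R beats it against every remaining row (s1: 4>3, s2: 3>2, s3: 8>4).
Among the remaining strategies, none is strictly dominated by another pure strategy of the same player, so the elimination stops.
Surviving strategies — Row: {s1, s2, s3}; Column: {CR, R}.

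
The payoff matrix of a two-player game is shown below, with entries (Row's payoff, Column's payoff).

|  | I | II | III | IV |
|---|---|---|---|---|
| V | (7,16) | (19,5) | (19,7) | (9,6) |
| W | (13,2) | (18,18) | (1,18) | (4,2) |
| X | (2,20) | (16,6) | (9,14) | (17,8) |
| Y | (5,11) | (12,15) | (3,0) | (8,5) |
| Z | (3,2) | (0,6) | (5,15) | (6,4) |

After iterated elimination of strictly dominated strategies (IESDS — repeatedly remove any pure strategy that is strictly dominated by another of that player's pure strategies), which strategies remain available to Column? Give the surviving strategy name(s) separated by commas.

Row Y is eliminated: V beats it against every remaining column (I: 7>5, II: 19>12, III: 19>3, IV: 9>8).
Row Z is eliminated: V beats it against every remaining column (I: 7>3, II: 19>0, III: 19>5, IV: 9>6).
Column IV is eliminated: III beats it against every remaining row (V: 7>6, W: 18>2, X: 14>8).
Row's strategy X is strictly dominated by V (I: 7>2, II: 19>16, III: 19>9) and is removed.
Among the remaining strategies, none is strictly dominated by another pure strategy of the same player, so the elimination stops.
Surviving strategies — Row: {V, W}; Column: {I, II, III}.

I, II, III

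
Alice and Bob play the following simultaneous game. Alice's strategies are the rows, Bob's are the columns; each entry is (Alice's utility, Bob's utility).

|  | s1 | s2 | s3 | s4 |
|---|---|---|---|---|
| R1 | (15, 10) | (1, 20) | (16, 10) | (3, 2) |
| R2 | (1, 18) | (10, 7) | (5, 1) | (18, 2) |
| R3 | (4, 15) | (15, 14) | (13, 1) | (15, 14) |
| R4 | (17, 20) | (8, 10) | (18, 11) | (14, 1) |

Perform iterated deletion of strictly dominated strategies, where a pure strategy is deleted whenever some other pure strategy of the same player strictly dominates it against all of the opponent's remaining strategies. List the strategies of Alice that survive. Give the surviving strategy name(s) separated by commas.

For Alice, R4 strictly dominates R1 on the remaining columns (s1: 17>15, s2: 8>1, s3: 18>16, s4: 14>3); eliminate R1.
For Bob, s1 strictly dominates s2 on the remaining rows (R2: 18>7, R3: 15>14, R4: 20>10); eliminate s2.
Column s3 is eliminated: s1 beats it against every remaining row (R2: 18>1, R3: 15>1, R4: 20>11).
Column s4 is eliminated: s1 beats it against every remaining row (R2: 18>2, R3: 15>14, R4: 20>1).
Row R2 is eliminated: R3 beats it against every remaining column (s1: 4>1).
Alice's strategy R3 is strictly dominated by R4 (s1: 17>4) and is removed.
Among the remaining strategies, none is strictly dominated by another pure strategy of the same player, so the elimination stops.
Surviving strategies — Alice: {R4}; Bob: {s1}.

R4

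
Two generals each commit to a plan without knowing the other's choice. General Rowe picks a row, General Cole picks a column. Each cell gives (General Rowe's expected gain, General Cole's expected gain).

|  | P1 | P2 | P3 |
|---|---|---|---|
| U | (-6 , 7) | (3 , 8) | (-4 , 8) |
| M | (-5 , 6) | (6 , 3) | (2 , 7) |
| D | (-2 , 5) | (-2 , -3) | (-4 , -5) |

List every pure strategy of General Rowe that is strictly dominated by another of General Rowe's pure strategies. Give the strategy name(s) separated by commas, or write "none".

U: dominated, since M does at least as well everywhere (P1: -5>-6, P2: 6>3, P3: 2>-4).
Nothing dominates M: U at P1 (-5>-6); D at P2 (6>-2).
Nothing dominates D: U at P1 (-2>-6); M at P1 (-2>-5).

U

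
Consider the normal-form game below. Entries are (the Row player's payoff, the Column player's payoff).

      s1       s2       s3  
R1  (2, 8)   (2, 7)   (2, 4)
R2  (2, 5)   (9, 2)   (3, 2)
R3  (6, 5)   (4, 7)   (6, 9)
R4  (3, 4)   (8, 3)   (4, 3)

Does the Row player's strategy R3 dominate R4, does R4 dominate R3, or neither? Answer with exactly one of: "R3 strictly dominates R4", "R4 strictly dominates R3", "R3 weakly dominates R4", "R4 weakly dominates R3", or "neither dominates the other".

neither dominates the other

Compare R3 to R4 across each choice by the Column player: s1: 6>3, s2: 4<8, s3: 6>4.
R3 does better at s1, s3 but worse at s2; neither strategy dominates the other.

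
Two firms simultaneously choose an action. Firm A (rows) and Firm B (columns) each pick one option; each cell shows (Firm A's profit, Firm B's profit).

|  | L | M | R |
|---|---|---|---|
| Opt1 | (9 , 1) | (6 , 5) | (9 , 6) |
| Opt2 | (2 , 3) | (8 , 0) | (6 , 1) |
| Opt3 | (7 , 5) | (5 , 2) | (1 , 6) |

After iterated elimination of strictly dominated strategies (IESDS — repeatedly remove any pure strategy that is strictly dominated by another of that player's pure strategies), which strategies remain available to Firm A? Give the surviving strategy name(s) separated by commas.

Opt1

Firm A's strategy Opt3 is strictly dominated by Opt1 (L: 9>7, M: 6>5, R: 9>1) and is removed.
Column M is eliminated: R beats it against every remaining row (Opt1: 6>5, Opt2: 1>0).
Row Opt2 is eliminated: Opt1 beats it against every remaining column (L: 9>2, R: 9>6).
Column L is eliminated: R beats it against every remaining row (Opt1: 6>1).
Among the remaining strategies, none is strictly dominated by another pure strategy of the same player, so the elimination stops.
Surviving strategies — Firm A: {Opt1}; Firm B: {R}.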